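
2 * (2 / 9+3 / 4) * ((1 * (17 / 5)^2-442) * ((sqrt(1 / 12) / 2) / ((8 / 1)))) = -25109 * sqrt(3) / 2880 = -15.10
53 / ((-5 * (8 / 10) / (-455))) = 24115 / 4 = 6028.75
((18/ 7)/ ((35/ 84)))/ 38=108/ 665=0.16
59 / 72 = 0.82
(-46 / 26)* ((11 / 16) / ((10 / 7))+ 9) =-34891 / 2080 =-16.77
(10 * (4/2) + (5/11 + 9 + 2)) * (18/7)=6228/77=80.88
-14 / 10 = -7 / 5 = -1.40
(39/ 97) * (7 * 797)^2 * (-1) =-1213884399/ 97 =-12514272.15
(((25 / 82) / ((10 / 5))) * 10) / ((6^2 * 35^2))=5 / 144648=0.00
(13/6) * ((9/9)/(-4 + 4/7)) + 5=629/144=4.37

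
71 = 71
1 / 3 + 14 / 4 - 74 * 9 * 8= -31945 / 6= -5324.17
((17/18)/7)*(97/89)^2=159953/998046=0.16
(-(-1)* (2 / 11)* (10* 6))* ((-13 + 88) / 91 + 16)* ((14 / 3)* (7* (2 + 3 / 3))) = 2572080 / 143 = 17986.57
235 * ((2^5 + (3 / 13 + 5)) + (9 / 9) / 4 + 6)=10217.98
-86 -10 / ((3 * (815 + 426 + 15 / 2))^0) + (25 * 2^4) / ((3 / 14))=5312 / 3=1770.67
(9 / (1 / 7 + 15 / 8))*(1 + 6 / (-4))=-252 / 113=-2.23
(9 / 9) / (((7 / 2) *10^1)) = 1 / 35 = 0.03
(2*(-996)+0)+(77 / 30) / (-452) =-27011597 / 13560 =-1992.01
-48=-48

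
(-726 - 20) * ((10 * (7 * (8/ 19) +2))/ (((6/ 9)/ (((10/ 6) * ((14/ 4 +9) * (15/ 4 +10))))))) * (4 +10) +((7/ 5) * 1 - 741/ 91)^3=-180864015756489/ 814625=-222021194.73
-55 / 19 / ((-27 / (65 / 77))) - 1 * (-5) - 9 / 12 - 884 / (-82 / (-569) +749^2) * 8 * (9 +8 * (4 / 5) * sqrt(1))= 10562022141709 / 2547293014980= 4.15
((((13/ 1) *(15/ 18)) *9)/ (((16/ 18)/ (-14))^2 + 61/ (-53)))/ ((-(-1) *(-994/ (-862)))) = -2525636295/ 34259062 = -73.72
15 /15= 1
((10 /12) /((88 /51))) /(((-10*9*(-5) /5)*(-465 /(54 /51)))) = -1 /81840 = -0.00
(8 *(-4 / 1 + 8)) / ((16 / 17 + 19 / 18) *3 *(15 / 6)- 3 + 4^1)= 6528 / 3259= 2.00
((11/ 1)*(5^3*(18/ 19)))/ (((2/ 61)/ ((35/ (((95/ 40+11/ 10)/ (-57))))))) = -3170475000/ 139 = -22809172.66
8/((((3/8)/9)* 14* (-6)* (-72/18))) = 4/7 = 0.57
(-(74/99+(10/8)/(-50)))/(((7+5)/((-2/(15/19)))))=54359/356400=0.15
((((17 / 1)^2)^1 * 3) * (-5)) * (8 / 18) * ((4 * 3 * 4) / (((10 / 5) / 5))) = -231200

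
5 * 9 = 45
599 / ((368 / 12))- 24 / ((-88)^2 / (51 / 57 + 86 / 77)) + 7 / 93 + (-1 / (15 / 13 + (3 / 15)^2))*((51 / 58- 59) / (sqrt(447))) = 1095575*sqrt(447) / 10059288 + 59377641959 / 3029217576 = 21.90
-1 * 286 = -286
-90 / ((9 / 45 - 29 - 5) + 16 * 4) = -450 / 151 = -2.98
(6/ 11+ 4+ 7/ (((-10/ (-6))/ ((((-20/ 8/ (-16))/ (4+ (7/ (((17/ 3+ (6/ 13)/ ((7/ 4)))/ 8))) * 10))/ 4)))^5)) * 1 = 176547654615067502996648017948891214789/ 38840484015314850613474326811926069248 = 4.55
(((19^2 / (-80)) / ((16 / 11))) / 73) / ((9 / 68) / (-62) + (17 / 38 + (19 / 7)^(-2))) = -755470837 / 10327677920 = -0.07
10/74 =5/37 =0.14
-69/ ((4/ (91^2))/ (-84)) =11999169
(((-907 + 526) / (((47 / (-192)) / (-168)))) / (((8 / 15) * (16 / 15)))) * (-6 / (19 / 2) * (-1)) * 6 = -1741763.05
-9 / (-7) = 9 / 7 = 1.29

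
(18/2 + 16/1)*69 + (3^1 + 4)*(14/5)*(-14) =7253/5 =1450.60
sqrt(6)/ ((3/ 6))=2*sqrt(6)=4.90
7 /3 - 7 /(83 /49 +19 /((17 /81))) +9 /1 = 2594455 /230466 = 11.26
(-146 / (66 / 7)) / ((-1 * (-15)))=-511 / 495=-1.03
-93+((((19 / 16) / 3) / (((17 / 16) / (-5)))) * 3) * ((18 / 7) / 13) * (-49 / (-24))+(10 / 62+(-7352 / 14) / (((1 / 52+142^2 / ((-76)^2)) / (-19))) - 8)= 2739.37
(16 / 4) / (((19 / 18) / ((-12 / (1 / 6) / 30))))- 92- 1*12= -10744 / 95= -113.09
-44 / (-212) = 11 / 53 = 0.21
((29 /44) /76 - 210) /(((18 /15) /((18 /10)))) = -2106633 /6688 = -314.99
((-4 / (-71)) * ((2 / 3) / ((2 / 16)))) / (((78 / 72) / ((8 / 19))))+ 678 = 11892134 / 17537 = 678.12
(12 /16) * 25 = 75 /4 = 18.75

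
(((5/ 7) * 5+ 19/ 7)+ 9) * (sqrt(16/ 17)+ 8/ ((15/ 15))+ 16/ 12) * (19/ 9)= 8132 * sqrt(17)/ 1071+ 8132/ 27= 332.49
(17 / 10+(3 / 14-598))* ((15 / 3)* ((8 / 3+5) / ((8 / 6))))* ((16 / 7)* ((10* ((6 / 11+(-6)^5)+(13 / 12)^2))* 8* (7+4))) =118181635927780 / 441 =267985568997.23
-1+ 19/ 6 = 13/ 6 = 2.17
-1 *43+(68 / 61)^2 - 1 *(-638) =2218619 / 3721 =596.24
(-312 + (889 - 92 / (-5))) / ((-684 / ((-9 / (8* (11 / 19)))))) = 2977 / 1760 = 1.69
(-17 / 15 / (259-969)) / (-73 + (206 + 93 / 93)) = 17 / 1427100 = 0.00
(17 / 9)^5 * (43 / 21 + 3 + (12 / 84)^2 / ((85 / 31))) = 5275436923 / 43401015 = 121.55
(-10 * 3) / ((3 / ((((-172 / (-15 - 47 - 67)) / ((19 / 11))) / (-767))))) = 0.01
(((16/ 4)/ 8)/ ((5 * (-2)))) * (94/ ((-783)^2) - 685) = 419965871/ 12261780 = 34.25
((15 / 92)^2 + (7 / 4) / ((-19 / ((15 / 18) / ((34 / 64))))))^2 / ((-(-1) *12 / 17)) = 0.02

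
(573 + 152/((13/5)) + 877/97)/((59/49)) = 39576026/74399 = 531.94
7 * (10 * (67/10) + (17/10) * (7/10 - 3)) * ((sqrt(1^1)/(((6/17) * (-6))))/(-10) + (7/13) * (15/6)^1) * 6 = 95995641/26000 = 3692.14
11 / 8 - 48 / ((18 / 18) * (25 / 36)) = -13549 / 200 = -67.74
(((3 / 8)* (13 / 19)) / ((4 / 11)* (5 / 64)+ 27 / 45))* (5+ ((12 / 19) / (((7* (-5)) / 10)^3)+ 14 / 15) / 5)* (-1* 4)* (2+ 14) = -46376350592 / 342370595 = -135.46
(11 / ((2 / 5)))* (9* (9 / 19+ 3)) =16335 / 19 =859.74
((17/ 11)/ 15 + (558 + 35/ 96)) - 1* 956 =-699657/ 1760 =-397.53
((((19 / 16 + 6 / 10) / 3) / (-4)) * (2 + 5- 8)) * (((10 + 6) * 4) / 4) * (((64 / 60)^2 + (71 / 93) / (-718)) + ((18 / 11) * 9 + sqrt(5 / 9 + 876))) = 11361012689 / 300483000 + 1001 * sqrt(161) / 180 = 108.37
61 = 61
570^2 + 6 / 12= 649801 / 2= 324900.50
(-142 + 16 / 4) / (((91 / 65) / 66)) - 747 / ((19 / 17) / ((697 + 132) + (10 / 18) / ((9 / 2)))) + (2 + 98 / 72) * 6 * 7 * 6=-559818.65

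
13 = 13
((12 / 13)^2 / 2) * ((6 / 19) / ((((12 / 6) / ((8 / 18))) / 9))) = 0.27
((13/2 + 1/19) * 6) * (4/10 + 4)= 16434/95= 172.99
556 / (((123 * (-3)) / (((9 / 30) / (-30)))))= 139 / 9225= 0.02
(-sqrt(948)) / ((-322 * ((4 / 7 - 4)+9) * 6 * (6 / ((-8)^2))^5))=16777216 * sqrt(237) / 653913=394.98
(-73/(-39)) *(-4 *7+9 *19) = 803/3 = 267.67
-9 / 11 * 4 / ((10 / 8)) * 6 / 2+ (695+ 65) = 752.15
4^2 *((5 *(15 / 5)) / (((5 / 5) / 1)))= 240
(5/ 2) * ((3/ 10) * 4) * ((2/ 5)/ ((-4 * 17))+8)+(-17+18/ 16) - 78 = -47527/ 680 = -69.89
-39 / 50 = -0.78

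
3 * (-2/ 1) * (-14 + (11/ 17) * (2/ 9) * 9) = 1296/ 17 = 76.24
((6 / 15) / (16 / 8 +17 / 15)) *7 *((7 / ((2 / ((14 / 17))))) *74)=152292 / 799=190.60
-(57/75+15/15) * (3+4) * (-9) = 2772/25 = 110.88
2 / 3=0.67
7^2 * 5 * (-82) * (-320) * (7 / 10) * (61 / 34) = 137254880 / 17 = 8073816.47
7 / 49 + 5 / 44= 79 / 308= 0.26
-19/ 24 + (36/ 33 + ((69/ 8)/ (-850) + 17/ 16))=151649/ 112200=1.35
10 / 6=5 / 3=1.67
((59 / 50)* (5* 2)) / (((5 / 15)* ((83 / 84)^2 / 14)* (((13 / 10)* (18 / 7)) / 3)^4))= 194356148000 / 590270187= 329.27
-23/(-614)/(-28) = -23/17192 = -0.00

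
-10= -10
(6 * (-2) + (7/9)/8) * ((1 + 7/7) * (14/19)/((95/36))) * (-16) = 191968/1805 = 106.35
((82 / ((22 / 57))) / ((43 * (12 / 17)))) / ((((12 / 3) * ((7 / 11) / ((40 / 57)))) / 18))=10455 / 301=34.73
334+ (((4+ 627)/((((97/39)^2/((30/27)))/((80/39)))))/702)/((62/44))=7896636466/23625999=334.24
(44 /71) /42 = 22 /1491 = 0.01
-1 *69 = -69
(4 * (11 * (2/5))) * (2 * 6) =1056/5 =211.20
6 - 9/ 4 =15/ 4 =3.75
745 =745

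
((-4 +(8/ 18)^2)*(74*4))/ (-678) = 1.66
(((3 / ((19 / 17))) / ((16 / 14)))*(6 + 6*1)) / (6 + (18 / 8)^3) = 1.62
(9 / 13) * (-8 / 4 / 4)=-9 / 26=-0.35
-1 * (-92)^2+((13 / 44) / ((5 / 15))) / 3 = -372403 / 44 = -8463.70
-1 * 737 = -737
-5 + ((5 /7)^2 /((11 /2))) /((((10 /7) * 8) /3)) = -3065 /616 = -4.98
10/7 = 1.43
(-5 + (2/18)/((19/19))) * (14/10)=-308/45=-6.84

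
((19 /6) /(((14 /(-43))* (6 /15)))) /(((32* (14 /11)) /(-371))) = 2381555 /10752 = 221.50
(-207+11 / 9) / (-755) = 1852 / 6795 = 0.27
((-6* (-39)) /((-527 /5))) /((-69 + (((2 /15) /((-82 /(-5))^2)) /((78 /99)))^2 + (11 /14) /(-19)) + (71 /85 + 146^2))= -0.00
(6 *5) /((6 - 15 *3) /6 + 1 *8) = 20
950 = 950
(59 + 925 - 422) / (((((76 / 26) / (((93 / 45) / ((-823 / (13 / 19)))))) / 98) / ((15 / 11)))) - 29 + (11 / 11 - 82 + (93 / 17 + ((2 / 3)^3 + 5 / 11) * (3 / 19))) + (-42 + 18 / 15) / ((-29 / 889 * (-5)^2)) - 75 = -314532225821131 / 1812588265125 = -173.53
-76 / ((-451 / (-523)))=-39748 / 451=-88.13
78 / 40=39 / 20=1.95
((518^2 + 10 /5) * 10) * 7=18782820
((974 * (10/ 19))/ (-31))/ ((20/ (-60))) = 29220/ 589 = 49.61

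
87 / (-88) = -87 / 88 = -0.99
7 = 7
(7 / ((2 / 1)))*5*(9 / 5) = 63 / 2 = 31.50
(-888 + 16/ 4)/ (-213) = 884/ 213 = 4.15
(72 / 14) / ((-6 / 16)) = -96 / 7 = -13.71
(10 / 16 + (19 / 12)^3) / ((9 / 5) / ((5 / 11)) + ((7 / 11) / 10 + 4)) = 2183225 / 3812832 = 0.57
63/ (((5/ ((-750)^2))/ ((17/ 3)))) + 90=40162590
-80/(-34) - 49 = -793/17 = -46.65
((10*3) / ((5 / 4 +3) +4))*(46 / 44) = 460 / 121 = 3.80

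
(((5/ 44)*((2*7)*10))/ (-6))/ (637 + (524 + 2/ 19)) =-3325/ 1456026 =-0.00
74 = 74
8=8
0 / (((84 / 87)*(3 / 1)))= 0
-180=-180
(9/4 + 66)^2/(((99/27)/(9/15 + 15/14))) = 3737097/1760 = 2123.35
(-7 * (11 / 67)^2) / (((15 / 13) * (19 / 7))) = -77077 / 1279365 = -0.06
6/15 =2/5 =0.40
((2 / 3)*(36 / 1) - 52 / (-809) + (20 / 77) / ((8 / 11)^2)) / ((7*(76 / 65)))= 144619215 / 48203456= 3.00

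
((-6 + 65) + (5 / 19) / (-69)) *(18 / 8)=58008 / 437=132.74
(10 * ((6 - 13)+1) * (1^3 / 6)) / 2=-5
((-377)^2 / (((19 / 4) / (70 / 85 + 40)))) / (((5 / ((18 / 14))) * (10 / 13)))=23081181084 / 56525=408335.80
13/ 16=0.81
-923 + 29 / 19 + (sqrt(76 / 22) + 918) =-66 / 19 + sqrt(418) / 11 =-1.62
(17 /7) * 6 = 102 /7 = 14.57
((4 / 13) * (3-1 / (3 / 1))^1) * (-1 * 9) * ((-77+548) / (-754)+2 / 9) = 43696 / 14703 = 2.97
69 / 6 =23 / 2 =11.50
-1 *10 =-10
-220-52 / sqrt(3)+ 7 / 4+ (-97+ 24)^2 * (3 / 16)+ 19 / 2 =12647 / 16-52 * sqrt(3) / 3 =760.42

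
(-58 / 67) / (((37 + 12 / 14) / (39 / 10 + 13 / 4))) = -29029 / 177550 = -0.16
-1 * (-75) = 75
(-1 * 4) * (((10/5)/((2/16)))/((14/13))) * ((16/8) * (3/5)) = -2496/35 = -71.31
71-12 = 59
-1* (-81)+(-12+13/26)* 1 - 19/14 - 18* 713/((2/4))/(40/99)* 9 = -571686.56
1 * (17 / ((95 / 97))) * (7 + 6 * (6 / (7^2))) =134.26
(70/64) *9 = 315/32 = 9.84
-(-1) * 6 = 6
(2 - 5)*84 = -252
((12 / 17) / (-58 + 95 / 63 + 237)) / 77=0.00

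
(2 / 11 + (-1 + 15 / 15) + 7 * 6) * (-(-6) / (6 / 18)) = 8352 / 11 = 759.27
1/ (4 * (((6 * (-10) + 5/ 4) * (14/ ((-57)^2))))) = -3249/ 3290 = -0.99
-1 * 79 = -79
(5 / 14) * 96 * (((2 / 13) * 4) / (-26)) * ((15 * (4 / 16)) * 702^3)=-7369315200 / 7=-1052759314.29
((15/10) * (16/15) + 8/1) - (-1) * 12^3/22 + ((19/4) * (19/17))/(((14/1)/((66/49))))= 113729967/1282820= 88.66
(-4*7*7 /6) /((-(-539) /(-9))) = 6 /11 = 0.55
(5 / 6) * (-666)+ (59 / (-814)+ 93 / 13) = -5798075 / 10582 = -547.92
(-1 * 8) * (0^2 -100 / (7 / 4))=3200 / 7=457.14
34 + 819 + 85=938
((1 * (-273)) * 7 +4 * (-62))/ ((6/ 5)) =-10795/ 6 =-1799.17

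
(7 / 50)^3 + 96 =12000343 / 125000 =96.00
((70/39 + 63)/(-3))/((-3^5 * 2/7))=17689/56862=0.31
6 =6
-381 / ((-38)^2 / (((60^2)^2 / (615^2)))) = -5486400 / 606841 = -9.04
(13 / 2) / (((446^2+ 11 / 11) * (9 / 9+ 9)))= 13 / 3978340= 0.00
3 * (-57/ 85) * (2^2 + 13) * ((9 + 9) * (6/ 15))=-246.24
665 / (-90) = -133 / 18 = -7.39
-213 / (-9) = 71 / 3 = 23.67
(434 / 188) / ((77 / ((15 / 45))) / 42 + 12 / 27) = 1953 / 5029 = 0.39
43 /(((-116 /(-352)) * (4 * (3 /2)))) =1892 /87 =21.75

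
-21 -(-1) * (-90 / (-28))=-17.79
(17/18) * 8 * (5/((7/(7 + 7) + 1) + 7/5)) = 3400/261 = 13.03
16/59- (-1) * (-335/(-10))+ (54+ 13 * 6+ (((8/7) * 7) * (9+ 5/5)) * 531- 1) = 5032083/118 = 42644.77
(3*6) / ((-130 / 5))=-9 / 13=-0.69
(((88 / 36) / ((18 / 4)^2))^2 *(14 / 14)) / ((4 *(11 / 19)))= 0.01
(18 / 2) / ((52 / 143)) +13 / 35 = 3517 / 140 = 25.12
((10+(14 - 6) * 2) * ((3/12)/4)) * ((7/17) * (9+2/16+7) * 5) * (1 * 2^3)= 58695/136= 431.58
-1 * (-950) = 950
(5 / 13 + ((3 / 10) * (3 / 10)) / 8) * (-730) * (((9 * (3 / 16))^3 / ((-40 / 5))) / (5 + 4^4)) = 657283167 / 988282880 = 0.67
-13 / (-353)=13 / 353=0.04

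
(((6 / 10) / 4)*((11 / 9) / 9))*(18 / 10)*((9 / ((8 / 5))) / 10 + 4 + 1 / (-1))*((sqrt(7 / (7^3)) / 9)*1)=0.00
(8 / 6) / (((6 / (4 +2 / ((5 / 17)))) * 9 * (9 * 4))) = 1 / 135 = 0.01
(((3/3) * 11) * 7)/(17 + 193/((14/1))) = 1078/431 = 2.50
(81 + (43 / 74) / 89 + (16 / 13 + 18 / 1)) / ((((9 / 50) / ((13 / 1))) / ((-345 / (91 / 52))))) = -98694345500 / 69153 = -1427188.20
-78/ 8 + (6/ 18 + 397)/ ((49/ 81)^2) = 10333977/ 9604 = 1076.01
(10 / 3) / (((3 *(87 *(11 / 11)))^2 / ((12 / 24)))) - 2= -408721 / 204363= -2.00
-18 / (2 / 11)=-99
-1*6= -6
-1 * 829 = -829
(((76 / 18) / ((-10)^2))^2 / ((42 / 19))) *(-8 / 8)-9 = -76551859 / 8505000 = -9.00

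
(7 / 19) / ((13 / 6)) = 42 / 247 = 0.17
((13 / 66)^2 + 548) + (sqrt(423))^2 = 4229845 / 4356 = 971.04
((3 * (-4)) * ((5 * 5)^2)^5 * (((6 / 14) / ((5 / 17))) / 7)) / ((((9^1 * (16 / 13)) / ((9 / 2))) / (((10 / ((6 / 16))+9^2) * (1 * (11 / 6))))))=-14976749420166015625 / 784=-19102996709395428.09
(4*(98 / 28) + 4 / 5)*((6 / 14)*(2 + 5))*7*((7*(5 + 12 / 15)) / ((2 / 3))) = 473193 / 25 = 18927.72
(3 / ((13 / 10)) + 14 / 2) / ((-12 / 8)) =-242 / 39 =-6.21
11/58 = 0.19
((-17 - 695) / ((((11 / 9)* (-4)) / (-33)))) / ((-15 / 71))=113742 / 5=22748.40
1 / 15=0.07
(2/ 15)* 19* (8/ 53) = 304/ 795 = 0.38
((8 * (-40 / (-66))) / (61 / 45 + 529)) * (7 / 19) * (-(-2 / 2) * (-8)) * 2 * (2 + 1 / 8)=-285600 / 2493997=-0.11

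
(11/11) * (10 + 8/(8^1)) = 11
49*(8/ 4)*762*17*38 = 48240696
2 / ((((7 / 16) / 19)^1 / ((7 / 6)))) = 304 / 3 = 101.33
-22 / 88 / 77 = -1 / 308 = -0.00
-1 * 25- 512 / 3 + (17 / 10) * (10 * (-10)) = -1097 / 3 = -365.67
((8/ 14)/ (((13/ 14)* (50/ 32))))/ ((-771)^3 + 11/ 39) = -192/ 223428080225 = -0.00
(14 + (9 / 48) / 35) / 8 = 7843 / 4480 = 1.75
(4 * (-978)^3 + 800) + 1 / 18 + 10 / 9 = -3741764606.83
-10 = -10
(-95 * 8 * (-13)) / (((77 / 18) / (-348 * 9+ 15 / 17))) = -860567760 / 119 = -7231661.85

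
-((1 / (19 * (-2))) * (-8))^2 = -16 / 361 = -0.04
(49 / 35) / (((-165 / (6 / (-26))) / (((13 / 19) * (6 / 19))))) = 42 / 99275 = 0.00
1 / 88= 0.01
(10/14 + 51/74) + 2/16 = 3167/2072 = 1.53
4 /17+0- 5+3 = -30 /17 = -1.76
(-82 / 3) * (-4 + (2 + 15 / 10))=41 / 3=13.67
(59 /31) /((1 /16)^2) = 15104 /31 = 487.23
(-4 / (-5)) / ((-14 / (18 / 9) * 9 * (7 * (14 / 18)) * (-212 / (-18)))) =-18 / 90895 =-0.00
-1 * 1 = -1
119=119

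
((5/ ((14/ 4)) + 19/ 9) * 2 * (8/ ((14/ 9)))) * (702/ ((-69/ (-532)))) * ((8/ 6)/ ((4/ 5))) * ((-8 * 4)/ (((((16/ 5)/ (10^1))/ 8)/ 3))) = -126906624000/ 161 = -788239900.62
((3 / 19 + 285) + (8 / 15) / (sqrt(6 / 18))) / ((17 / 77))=616 * sqrt(3) / 255 + 417186 / 323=1295.78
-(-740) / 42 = 370 / 21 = 17.62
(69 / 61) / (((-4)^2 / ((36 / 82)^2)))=5589 / 410164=0.01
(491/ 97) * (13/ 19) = 3.46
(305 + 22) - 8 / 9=2935 / 9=326.11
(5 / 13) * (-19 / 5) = -19 / 13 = -1.46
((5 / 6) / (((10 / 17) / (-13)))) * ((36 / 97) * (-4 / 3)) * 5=4420 / 97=45.57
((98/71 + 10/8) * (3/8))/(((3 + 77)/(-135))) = -60507/36352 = -1.66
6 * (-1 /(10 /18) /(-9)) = 6 /5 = 1.20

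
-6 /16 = -3 /8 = -0.38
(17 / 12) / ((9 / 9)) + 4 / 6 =25 / 12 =2.08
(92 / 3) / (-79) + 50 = 11758 / 237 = 49.61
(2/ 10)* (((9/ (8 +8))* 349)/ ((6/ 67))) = 70149/ 160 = 438.43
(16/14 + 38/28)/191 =5/382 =0.01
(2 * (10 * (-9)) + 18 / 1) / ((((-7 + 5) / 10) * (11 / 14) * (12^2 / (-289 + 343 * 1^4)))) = 8505 / 22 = 386.59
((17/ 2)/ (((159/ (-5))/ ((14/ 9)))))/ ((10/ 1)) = -119/ 2862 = -0.04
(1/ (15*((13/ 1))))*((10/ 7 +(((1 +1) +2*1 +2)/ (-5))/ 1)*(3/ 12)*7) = 2/ 975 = 0.00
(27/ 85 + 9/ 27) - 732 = -186494/ 255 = -731.35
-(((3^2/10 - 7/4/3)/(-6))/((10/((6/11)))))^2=-361/43560000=-0.00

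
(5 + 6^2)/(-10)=-41/10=-4.10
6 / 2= 3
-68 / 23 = -2.96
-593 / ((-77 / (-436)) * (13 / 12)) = -3102576 / 1001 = -3099.48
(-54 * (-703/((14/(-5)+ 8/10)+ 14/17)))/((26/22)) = -3549447/130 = -27303.44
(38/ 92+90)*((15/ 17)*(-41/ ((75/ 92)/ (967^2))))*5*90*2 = -57402158828760/ 17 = -3376597578162.35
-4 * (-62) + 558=806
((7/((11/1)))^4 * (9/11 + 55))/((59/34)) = 50123276/9502009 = 5.28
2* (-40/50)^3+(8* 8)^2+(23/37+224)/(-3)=55778917/13875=4020.10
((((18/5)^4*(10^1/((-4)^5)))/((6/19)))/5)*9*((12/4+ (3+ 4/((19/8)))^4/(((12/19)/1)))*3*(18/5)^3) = -180765134118531/180500000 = -1001468.89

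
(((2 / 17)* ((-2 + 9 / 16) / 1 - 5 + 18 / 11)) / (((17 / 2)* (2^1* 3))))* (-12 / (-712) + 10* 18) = -820495 / 411536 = -1.99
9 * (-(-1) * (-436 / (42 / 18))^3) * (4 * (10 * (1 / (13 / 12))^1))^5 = -4029591731526057.05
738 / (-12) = -123 / 2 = -61.50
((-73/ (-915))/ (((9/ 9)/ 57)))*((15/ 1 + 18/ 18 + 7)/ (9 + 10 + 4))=1387/ 305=4.55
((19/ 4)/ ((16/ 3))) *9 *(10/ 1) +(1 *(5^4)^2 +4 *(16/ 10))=62513849/ 160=390711.56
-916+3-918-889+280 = -2440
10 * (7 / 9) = 70 / 9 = 7.78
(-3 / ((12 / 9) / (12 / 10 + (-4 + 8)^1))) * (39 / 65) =-351 / 50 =-7.02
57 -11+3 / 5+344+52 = 2213 / 5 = 442.60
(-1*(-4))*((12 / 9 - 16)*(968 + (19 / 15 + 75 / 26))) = -33364232 / 585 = -57032.88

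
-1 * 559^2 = -312481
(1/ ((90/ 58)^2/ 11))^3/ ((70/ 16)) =6333678722008/ 290631796875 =21.79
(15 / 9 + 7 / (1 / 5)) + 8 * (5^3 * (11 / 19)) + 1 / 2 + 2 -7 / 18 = 105631 / 171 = 617.73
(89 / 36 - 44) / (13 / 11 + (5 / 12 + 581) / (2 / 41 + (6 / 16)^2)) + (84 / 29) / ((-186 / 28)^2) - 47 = -52718106113563 / 1122907000508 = -46.95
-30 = -30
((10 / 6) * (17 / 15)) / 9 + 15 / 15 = 98 / 81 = 1.21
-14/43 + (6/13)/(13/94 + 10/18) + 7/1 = 2408365/328133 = 7.34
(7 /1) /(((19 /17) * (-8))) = -119 /152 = -0.78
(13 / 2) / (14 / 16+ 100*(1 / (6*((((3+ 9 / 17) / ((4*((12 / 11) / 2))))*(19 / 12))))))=10868 / 12343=0.88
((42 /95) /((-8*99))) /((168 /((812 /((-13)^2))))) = -203 /12715560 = -0.00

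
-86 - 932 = -1018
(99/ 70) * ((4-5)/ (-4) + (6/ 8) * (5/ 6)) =99/ 80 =1.24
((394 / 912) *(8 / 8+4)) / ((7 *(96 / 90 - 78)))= -0.00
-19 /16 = -1.19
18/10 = 9/5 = 1.80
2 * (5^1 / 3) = 10 / 3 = 3.33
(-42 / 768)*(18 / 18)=-7 / 128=-0.05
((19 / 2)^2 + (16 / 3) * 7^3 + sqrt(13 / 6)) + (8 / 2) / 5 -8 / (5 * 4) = sqrt(78) / 6 + 115199 / 60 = 1921.46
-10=-10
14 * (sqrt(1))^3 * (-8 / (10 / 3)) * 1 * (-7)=1176 / 5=235.20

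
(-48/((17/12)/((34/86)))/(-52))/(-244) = -36/34099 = -0.00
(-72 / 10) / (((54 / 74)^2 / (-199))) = 1089724 / 405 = 2690.68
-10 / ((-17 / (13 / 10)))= 0.76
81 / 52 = 1.56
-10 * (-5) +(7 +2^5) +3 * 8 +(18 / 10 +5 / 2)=1173 / 10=117.30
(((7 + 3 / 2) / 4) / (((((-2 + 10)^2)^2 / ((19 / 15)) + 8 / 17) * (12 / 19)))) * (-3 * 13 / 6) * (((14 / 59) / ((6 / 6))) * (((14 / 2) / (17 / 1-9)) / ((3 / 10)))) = -332287865 / 71001547776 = -0.00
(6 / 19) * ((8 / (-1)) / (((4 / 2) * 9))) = -8 / 57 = -0.14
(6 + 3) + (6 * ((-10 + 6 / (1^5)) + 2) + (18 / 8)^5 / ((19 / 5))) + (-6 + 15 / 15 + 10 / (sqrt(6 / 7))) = 139597 / 19456 + 5 * sqrt(42) / 3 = 17.98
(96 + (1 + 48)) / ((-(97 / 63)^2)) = -575505 / 9409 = -61.17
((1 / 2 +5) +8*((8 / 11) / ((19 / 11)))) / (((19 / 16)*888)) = 337 / 40071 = 0.01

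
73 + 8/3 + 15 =272/3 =90.67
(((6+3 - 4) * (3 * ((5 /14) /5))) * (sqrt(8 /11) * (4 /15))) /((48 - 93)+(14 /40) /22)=-160 * sqrt(22) /138551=-0.01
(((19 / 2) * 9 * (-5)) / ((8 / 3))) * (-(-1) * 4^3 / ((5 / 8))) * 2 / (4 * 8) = -1026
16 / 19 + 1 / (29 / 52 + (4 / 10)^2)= 39628 / 17727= 2.24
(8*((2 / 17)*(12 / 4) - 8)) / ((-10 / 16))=97.88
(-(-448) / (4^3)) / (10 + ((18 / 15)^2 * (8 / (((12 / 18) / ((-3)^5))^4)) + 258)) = 175 / 5083731663358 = 0.00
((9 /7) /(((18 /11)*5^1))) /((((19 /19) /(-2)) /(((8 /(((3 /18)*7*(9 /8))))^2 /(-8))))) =22528 /15435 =1.46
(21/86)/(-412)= -21/35432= -0.00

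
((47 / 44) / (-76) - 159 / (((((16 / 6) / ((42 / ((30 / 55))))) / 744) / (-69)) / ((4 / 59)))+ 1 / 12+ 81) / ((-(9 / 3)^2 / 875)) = -8275589020157375 / 5326992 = -1553520076.65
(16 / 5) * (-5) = -16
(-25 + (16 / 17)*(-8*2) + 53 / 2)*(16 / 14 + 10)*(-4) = 71916 / 119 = 604.34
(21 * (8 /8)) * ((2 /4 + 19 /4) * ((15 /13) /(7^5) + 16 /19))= 31465269 /338884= 92.85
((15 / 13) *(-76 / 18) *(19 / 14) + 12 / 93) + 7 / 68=-6.38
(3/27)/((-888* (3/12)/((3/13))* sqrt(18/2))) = -1/25974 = -0.00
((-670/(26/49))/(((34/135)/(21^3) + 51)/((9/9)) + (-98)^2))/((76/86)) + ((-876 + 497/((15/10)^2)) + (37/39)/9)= -105481873467995419/161003250875142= -655.15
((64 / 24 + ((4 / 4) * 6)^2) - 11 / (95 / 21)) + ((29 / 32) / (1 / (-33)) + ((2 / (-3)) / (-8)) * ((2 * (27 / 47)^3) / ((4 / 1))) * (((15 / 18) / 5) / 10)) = 6.33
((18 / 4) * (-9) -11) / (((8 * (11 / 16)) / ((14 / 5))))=-1442 / 55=-26.22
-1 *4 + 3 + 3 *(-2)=-7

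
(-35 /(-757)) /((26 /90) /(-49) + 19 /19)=77175 /1659344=0.05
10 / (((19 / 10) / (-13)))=-1300 / 19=-68.42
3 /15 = 1 /5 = 0.20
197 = 197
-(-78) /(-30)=-13 /5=-2.60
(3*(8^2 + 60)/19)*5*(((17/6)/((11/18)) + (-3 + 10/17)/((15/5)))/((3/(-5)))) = -6665000/10659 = -625.29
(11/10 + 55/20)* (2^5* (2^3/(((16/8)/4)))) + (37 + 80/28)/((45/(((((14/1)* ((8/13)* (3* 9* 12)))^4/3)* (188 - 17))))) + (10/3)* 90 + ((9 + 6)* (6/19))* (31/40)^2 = 53226047344836707864389/17365088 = 3065118204113719.89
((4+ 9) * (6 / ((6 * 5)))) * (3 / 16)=39 / 80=0.49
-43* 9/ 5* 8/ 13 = -3096/ 65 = -47.63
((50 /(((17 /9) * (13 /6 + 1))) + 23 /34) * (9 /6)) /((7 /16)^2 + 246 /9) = 3362112 /6827897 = 0.49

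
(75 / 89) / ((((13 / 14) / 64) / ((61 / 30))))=136640 / 1157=118.10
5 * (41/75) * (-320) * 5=-4373.33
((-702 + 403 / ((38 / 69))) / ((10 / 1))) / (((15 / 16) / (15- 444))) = -646932 / 475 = -1361.96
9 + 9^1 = 18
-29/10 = -2.90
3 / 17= 0.18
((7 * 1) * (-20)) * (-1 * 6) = 840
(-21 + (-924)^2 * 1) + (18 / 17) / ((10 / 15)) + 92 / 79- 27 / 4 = 4586350387 / 5372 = 853751.00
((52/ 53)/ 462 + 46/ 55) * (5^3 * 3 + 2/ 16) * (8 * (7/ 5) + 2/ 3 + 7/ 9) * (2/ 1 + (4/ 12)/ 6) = 202681610024/ 24792075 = 8175.26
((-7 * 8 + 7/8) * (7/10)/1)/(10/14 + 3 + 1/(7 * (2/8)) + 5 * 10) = -21609/30400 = -0.71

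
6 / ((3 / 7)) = 14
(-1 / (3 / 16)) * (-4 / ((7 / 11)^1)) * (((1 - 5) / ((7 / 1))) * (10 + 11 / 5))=-171776 / 735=-233.71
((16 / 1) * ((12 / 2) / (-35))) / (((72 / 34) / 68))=-88.08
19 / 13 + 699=9106 / 13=700.46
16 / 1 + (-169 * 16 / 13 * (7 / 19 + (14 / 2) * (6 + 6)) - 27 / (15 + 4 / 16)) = -20322372 / 1159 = -17534.40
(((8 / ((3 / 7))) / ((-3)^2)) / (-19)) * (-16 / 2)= 448 / 513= 0.87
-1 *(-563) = 563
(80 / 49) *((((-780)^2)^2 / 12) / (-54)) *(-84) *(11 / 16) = 377005200000 / 7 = 53857885714.29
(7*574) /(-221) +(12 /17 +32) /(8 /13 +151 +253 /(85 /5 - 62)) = -169466464 /9437363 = -17.96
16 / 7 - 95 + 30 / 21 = -639 / 7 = -91.29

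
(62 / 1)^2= 3844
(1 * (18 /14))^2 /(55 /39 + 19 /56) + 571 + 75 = 17303834 /26747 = 646.94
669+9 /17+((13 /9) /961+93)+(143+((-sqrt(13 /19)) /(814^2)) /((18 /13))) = 133142927 /147033-13* sqrt(247) /226607832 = 905.53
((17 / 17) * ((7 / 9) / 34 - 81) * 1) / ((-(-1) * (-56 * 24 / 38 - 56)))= 470801 / 531216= 0.89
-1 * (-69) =69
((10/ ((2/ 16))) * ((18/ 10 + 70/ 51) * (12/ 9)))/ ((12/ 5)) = 64720/ 459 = 141.00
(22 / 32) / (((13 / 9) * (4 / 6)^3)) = 2673 / 1664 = 1.61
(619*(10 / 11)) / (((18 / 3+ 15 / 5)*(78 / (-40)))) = -123800 / 3861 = -32.06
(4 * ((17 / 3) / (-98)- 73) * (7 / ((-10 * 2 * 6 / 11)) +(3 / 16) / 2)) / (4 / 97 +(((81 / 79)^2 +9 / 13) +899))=44456889741277 / 250103001531600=0.18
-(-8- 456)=464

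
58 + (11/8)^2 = 3833/64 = 59.89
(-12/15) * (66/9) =-5.87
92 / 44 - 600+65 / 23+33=-142207 / 253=-562.08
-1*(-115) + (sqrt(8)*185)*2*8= 115 + 5920*sqrt(2)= 8487.14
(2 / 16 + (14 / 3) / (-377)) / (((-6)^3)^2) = 1019 / 422143488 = 0.00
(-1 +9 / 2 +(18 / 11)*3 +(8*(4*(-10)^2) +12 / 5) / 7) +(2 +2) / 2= 360279 / 770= 467.89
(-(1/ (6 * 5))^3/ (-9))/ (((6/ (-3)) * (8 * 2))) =-1/ 7776000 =-0.00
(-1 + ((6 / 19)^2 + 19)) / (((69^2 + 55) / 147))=68607 / 124184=0.55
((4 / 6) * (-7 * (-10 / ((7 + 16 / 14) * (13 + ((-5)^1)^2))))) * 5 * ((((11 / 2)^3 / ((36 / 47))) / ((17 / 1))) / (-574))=-10947475 / 652191264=-0.02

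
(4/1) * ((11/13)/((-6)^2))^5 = 161051/5612666971392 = 0.00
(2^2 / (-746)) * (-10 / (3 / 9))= 60 / 373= 0.16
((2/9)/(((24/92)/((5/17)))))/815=23/74817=0.00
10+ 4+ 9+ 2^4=39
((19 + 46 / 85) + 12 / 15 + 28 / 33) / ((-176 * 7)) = -0.02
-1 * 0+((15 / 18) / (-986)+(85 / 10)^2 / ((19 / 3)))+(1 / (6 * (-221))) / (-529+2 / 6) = 11.41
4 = 4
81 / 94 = 0.86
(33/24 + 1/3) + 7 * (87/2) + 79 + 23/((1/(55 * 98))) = 2984525/24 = 124355.21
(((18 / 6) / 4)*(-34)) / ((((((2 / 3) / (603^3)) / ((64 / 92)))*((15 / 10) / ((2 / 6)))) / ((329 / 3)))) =-3270133540296 / 23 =-142179719143.30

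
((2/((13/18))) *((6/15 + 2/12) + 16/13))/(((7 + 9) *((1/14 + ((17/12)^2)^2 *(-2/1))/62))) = -1182861792/489646235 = -2.42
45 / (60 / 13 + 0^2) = 39 / 4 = 9.75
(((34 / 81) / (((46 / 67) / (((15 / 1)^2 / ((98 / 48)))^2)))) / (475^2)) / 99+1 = 219363429 / 219290533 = 1.00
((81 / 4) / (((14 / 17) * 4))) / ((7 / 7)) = 1377 / 224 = 6.15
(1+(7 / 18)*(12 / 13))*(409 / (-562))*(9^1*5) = -325155 / 7306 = -44.51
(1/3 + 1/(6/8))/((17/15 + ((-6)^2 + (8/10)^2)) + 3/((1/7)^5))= 0.00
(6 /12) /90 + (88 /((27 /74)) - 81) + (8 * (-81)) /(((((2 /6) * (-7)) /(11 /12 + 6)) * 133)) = 87795133 /502740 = 174.63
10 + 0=10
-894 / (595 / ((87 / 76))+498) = -38889 / 44273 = -0.88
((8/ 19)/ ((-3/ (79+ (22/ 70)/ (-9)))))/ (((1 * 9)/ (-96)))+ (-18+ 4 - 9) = 5128849/ 53865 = 95.22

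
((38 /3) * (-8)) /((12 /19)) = -1444 /9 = -160.44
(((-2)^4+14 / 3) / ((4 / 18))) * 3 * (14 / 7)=558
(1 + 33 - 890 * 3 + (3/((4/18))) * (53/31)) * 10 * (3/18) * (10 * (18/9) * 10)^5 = -129600800000000000/93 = -1393556989247311.83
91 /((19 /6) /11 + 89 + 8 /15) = 30030 /29641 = 1.01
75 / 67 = 1.12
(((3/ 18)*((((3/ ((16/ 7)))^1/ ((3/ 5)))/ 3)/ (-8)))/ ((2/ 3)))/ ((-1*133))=5/ 29184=0.00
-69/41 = -1.68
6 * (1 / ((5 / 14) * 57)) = 28 / 95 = 0.29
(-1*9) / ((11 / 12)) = -108 / 11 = -9.82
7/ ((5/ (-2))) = -14/ 5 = -2.80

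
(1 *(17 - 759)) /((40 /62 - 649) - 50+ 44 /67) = 220162 /207017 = 1.06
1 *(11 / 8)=11 / 8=1.38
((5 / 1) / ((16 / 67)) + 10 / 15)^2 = 1075369 / 2304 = 466.74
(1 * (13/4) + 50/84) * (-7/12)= -323/144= -2.24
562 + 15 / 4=2263 / 4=565.75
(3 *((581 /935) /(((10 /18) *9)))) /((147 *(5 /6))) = 498 /163625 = 0.00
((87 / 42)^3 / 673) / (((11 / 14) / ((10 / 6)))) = 121945 / 4352964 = 0.03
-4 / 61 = -0.07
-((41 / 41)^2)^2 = -1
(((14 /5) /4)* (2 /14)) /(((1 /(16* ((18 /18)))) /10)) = 16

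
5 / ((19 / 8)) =2.11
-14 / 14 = -1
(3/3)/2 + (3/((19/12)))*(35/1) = 2539/38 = 66.82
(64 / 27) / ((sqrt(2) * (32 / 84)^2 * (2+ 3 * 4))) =7 * sqrt(2) / 12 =0.82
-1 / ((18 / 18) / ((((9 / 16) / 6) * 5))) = -15 / 32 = -0.47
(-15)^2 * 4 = 900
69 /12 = 23 /4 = 5.75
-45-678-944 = -1667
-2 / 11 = -0.18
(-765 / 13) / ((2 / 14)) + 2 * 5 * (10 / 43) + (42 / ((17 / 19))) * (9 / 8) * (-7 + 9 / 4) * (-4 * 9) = 327690479 / 38012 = 8620.71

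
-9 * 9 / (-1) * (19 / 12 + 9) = 3429 / 4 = 857.25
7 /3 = 2.33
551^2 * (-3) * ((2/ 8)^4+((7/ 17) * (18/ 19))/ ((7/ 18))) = -3991570179/ 4352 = -917180.65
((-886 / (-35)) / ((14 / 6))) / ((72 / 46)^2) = 234347 / 52920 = 4.43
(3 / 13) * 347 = 1041 / 13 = 80.08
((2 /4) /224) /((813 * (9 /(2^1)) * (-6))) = -1 /9834048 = -0.00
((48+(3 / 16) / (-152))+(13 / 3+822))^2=40693261282129 / 53231616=764456.62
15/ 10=3/ 2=1.50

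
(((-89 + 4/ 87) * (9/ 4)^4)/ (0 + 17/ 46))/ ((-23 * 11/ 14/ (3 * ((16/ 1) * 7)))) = 2488003371/ 21692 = 114696.82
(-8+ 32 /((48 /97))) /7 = 8.10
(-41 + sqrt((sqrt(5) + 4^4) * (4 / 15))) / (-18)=41 / 18- sqrt(15 * sqrt(5) + 3840) / 135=1.82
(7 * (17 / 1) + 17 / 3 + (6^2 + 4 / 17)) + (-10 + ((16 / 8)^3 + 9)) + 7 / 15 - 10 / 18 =128377 / 765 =167.81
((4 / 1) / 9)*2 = 0.89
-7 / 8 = -0.88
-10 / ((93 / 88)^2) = -77440 / 8649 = -8.95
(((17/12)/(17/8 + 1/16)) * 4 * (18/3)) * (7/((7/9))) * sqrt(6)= 4896 * sqrt(6)/35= 342.65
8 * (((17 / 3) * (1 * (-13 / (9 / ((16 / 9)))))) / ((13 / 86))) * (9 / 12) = -46784 / 81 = -577.58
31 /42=0.74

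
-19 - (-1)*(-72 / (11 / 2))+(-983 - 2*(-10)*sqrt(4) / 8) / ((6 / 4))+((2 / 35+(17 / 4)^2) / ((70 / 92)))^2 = -123567397229 / 1056440000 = -116.97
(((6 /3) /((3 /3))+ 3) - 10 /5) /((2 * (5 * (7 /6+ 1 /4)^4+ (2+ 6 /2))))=31104 /521285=0.06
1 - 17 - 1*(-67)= 51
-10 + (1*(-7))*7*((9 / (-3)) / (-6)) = -69 / 2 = -34.50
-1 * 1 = -1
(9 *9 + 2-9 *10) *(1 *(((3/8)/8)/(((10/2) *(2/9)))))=-189/640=-0.30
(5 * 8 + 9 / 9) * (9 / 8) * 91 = 33579 / 8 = 4197.38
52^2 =2704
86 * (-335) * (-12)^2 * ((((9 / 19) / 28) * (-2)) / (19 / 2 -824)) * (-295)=50839.06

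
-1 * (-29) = 29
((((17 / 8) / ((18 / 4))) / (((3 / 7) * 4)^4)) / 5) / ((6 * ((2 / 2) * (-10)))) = -0.00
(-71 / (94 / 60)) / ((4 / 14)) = -7455 / 47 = -158.62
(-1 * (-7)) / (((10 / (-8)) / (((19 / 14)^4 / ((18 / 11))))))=-1433531 / 123480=-11.61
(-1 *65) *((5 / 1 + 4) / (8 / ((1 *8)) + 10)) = -53.18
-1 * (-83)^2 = -6889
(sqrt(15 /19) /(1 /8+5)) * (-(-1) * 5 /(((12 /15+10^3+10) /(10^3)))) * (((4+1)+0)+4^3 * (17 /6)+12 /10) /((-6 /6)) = -56260000 * sqrt(285) /5905599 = -160.83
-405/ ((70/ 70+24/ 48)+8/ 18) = -1458/ 7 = -208.29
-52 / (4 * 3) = -13 / 3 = -4.33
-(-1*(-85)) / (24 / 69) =-1955 / 8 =-244.38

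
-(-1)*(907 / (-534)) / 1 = -907 / 534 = -1.70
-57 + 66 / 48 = -445 / 8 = -55.62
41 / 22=1.86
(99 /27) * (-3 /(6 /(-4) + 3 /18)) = 33 /4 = 8.25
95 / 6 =15.83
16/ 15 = 1.07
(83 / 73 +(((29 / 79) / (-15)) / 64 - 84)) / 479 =-458758277 / 2651897280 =-0.17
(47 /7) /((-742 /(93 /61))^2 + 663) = 406503 /14380680517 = 0.00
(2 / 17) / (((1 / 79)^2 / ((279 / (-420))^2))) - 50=45648409 / 166600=274.00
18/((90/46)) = 46/5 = 9.20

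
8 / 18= 4 / 9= 0.44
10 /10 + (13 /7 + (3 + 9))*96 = 9319 /7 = 1331.29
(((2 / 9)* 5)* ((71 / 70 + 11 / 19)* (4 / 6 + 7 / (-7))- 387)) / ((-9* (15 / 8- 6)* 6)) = -6184996 / 3199581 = -1.93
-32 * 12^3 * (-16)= 884736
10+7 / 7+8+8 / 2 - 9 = 14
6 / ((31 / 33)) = 198 / 31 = 6.39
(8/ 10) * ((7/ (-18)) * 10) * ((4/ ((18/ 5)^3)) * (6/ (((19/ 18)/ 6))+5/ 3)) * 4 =-14273000/ 373977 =-38.17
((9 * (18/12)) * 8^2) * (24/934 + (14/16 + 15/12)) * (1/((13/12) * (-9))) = -1157040/6071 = -190.58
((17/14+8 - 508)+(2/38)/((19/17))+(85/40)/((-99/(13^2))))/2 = -1005427571/4002768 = -251.18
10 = 10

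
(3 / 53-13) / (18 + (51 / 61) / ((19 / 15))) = -795074 / 1146231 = -0.69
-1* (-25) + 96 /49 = 1321 /49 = 26.96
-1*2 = -2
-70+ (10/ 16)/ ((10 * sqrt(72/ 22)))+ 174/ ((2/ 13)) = sqrt(11)/ 96+ 1061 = 1061.03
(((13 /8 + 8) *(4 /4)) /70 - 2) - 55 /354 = -28573 /14160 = -2.02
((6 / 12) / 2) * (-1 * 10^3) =-250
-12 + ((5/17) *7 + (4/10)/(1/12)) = -437/85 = -5.14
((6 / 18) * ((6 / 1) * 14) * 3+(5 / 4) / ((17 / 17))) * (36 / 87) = 1023 / 29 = 35.28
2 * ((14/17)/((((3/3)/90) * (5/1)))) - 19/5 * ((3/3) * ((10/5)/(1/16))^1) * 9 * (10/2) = -92520/17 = -5442.35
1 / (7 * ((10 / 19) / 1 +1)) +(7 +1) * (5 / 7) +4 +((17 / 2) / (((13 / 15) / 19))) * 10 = 4943558 / 2639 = 1873.27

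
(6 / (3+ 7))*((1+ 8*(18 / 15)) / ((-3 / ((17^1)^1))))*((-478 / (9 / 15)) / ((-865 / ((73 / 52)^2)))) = -65.42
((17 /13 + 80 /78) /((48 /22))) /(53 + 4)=77 /4104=0.02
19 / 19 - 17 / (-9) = 26 / 9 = 2.89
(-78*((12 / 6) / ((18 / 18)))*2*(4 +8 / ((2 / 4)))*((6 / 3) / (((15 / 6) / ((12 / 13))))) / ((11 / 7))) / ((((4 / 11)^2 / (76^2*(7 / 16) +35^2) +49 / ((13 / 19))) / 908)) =-654762780672 / 17611115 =-37178.95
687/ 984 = 229/ 328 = 0.70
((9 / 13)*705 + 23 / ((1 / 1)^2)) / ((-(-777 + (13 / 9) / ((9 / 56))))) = 538164 / 808717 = 0.67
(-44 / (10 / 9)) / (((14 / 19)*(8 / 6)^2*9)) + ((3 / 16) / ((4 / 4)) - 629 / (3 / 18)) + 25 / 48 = -3776.65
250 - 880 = -630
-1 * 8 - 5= -13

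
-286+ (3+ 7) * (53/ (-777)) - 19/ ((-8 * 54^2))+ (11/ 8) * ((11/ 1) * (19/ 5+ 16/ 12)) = -6315037039/ 30209760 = -209.04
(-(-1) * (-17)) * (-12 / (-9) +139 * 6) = -42602 / 3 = -14200.67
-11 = -11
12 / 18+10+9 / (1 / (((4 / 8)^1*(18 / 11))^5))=6747955 / 483153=13.97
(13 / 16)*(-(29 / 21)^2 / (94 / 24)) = -10933 / 27636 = -0.40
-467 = -467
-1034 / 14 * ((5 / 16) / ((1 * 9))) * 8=-2585 / 126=-20.52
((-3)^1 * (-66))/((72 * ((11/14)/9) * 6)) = 21/4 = 5.25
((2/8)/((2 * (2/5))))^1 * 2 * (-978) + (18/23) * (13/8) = -28059/46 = -609.98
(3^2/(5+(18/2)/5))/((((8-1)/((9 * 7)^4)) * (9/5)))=1654722.79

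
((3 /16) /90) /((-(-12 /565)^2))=-63845 /13824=-4.62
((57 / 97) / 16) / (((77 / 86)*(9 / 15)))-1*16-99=-6867395 / 59752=-114.93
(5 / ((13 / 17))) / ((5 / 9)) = 11.77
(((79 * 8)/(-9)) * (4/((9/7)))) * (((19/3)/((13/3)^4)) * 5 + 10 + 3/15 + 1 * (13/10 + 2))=-254388848/85683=-2968.95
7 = 7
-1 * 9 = -9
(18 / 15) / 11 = 6 / 55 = 0.11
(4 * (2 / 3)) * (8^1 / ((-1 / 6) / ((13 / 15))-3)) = -1664 / 249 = -6.68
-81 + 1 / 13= -1052 / 13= -80.92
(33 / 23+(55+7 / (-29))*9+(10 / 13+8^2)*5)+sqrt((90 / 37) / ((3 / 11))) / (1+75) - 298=sqrt(12210) / 2812+4509861 / 8671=520.15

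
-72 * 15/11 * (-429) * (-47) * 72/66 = -23755680/11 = -2159607.27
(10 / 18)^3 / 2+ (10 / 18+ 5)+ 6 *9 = 86957 / 1458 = 59.64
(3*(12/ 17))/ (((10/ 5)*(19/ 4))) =72/ 323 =0.22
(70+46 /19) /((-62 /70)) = -48160 /589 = -81.77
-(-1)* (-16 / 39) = -16 / 39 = -0.41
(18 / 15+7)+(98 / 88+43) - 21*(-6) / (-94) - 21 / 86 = 50.73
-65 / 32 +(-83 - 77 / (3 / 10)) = -32803 / 96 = -341.70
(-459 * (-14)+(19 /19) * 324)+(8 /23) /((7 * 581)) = 631401758 /93541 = 6750.00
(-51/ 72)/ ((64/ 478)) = -4063/ 768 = -5.29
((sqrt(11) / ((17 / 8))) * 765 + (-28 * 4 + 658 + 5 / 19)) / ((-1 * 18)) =-20 * sqrt(11)-10379 / 342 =-96.68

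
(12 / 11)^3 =1728 / 1331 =1.30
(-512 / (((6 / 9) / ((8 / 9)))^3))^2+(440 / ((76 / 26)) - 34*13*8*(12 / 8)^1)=20329713892 / 13851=1467743.40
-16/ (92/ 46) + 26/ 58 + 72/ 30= -747/ 145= -5.15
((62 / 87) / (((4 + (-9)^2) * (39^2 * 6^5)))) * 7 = 217 / 43731426960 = 0.00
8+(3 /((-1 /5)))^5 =-759367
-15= -15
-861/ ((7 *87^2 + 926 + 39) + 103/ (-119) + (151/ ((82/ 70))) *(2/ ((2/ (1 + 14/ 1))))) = -1400273/ 90880598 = -0.02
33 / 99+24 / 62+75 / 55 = 2.08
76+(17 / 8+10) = 705 / 8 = 88.12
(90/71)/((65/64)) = 1152/923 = 1.25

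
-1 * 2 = -2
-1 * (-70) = 70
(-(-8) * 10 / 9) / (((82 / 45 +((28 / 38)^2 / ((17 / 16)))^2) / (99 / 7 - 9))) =271171936800 / 12358147823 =21.94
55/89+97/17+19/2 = 47883/3026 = 15.82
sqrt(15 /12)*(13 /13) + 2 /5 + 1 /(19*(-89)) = 3377 /8455 + sqrt(5) /2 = 1.52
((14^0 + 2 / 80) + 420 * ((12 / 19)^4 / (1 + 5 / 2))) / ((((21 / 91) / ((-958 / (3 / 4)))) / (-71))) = 46367445249437 / 5864445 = 7906535.96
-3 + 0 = -3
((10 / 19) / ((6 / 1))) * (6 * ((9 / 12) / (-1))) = -15 / 38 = -0.39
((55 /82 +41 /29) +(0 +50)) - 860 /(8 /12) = -2943763 /2378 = -1237.92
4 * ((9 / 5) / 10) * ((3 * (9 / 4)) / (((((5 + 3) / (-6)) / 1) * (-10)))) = 729 / 2000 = 0.36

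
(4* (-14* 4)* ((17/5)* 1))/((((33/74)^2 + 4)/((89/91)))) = -265126016/1494545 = -177.40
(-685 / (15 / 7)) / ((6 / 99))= -10549 / 2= -5274.50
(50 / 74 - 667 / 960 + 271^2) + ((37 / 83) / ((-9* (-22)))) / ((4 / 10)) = 7145020700299 / 97289280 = 73440.99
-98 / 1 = -98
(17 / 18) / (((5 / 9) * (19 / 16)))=136 / 95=1.43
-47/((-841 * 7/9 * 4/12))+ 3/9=9694/17661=0.55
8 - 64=-56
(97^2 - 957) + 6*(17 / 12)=16921 / 2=8460.50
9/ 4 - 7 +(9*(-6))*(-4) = 845/ 4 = 211.25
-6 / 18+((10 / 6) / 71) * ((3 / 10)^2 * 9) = -1339 / 4260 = -0.31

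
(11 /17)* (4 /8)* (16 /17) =88 /289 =0.30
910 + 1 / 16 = 14561 / 16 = 910.06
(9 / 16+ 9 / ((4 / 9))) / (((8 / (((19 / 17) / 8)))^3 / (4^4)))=2284047 / 80494592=0.03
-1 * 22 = -22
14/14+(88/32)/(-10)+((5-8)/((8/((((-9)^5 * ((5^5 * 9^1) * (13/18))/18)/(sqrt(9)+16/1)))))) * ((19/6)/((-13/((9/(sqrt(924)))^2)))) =-2767850419/98560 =-28082.90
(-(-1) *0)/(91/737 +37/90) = 0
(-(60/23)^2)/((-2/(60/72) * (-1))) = -1500/529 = -2.84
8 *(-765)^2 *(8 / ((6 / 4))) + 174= 24969774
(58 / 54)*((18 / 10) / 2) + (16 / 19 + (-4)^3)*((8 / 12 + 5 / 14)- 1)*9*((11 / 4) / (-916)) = 460189 / 456855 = 1.01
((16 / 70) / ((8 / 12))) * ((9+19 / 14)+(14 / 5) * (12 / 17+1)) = 108054 / 20825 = 5.19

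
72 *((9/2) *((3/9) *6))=648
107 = 107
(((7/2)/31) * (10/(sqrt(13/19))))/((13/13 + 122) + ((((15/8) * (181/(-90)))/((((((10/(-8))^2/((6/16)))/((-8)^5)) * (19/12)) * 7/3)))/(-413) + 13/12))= 576754500 * sqrt(247)/694956409979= 0.01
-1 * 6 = -6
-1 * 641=-641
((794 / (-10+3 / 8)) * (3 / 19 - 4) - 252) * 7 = 95020 / 209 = 454.64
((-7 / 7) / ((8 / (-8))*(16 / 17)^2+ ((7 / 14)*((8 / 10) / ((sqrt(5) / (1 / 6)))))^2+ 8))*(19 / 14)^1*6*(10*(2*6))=-2223855000 / 16193023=-137.33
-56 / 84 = -2 / 3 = -0.67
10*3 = 30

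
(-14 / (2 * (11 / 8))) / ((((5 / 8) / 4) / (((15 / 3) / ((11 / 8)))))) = -14336 / 121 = -118.48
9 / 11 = 0.82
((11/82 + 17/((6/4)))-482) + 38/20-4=-290669/615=-472.63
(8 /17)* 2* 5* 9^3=58320 /17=3430.59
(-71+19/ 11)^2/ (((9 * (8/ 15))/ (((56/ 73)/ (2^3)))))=1693545/ 17666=95.86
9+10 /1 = 19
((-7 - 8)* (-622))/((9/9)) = 9330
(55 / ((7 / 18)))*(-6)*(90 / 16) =-66825 / 14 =-4773.21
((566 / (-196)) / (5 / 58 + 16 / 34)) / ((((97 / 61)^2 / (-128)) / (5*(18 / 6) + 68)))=90417241216 / 4149369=21790.60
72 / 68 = 18 / 17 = 1.06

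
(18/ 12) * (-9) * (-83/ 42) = 747/ 28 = 26.68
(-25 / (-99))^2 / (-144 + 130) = -625 / 137214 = -0.00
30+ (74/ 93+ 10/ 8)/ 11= 30.19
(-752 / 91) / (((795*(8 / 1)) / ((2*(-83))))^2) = -323783 / 57514275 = -0.01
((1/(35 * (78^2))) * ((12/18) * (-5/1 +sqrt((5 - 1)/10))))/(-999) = 1/63818118 - sqrt(10)/1595452950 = 0.00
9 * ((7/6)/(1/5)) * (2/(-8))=-13.12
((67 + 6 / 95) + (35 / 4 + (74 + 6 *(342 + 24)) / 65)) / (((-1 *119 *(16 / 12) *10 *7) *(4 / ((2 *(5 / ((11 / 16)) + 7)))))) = -257654427 / 3621217600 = -0.07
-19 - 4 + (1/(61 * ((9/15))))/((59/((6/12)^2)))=-993319/43188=-23.00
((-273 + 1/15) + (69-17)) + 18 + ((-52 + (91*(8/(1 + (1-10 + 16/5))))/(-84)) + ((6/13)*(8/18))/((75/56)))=-328867/1300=-252.97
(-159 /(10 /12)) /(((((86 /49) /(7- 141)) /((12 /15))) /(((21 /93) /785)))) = 87695496 /26160125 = 3.35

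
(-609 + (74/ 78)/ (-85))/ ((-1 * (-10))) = -1009436/ 16575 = -60.90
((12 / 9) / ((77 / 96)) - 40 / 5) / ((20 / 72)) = -8784 / 385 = -22.82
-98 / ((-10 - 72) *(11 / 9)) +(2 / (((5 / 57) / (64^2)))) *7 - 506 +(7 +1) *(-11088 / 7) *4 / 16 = 1465859543 / 2255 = 650048.58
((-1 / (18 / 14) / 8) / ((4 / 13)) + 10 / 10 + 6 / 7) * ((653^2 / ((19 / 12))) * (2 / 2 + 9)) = 6624263815 / 1596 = 4150541.24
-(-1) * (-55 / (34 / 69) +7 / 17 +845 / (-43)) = -191313 / 1462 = -130.86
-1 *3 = -3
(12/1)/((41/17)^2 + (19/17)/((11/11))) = 289/167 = 1.73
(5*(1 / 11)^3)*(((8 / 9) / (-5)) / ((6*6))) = -2 / 107811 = -0.00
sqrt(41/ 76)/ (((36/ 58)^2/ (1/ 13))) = 841* sqrt(779)/ 160056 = 0.15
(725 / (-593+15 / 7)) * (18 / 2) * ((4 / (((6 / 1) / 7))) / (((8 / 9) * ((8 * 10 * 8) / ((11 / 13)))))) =-191835 / 2502656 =-0.08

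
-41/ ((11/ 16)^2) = -10496/ 121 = -86.74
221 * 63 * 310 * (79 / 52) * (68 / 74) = 6025532.84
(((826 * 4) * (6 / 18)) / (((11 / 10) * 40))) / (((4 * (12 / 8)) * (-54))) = -413 / 5346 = -0.08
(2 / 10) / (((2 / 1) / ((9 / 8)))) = 9 / 80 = 0.11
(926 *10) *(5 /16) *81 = 937575 /4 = 234393.75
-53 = -53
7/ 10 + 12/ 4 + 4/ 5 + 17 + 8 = 59/ 2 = 29.50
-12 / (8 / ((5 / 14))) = -15 / 28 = -0.54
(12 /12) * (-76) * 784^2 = -46713856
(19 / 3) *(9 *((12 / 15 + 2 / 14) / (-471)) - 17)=-1776766 / 16485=-107.78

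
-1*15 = -15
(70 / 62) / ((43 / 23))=805 / 1333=0.60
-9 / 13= -0.69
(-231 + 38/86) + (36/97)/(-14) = -6732380/29197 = -230.58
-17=-17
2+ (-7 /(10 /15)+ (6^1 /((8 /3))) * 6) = 5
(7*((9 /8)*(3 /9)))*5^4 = 13125 /8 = 1640.62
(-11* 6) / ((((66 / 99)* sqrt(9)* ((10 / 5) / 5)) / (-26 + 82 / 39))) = 25630 / 13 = 1971.54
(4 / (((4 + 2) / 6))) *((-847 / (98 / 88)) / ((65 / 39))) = -63888 / 35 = -1825.37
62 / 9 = 6.89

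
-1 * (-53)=53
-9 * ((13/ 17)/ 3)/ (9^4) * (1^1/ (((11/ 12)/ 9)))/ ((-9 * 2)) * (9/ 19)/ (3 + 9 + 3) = 26/ 4316895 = 0.00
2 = 2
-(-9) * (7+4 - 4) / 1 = 63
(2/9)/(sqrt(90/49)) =7 *sqrt(10)/135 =0.16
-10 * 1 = -10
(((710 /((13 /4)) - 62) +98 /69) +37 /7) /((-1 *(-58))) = 1024529 /364182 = 2.81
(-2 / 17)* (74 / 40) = -37 / 170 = -0.22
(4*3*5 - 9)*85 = 4335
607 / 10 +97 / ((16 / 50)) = 14553 / 40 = 363.82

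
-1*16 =-16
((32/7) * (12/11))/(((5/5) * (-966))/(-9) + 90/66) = 1152/25109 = 0.05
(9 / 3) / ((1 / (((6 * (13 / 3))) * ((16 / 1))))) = 1248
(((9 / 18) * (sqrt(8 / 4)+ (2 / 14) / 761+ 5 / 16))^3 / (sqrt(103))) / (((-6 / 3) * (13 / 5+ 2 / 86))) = -3581860235965 * sqrt(206) / 6752143603580928 -253821627605493925 * sqrt(103) / 575498703620409655296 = -0.01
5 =5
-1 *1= -1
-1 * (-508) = 508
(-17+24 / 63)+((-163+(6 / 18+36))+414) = 1895 / 7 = 270.71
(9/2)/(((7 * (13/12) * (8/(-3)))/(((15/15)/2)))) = -81/728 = -0.11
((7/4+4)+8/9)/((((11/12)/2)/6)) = 956/11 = 86.91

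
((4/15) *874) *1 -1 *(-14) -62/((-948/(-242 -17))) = 181801/790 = 230.13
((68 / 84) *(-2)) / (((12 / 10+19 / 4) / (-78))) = 1040 / 49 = 21.22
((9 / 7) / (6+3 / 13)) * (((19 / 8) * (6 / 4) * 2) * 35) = 1235 / 24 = 51.46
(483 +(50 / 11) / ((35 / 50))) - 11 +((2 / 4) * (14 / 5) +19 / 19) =185144 / 385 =480.89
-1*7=-7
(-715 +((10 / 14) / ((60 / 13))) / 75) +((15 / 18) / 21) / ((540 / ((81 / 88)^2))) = -69765488581 / 97574400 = -715.00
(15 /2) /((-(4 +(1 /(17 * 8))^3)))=-3773184 /2012365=-1.87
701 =701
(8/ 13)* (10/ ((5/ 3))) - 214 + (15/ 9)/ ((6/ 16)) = -24086/ 117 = -205.86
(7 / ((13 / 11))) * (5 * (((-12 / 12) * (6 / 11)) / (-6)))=35 / 13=2.69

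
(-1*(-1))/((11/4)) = 4/11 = 0.36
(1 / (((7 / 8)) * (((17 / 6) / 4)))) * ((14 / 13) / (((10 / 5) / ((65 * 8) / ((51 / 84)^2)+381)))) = 99415488 / 63869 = 1556.55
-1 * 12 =-12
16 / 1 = 16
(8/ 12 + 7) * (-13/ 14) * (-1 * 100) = 14950/ 21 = 711.90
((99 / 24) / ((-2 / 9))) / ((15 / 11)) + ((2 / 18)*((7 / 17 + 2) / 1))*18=-11953 / 1360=-8.79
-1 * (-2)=2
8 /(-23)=-8 /23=-0.35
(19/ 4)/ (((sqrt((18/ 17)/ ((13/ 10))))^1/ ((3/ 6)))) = 19 * sqrt(1105)/ 240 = 2.63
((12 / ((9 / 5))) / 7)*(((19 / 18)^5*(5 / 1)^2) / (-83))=-309512375 / 823379256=-0.38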